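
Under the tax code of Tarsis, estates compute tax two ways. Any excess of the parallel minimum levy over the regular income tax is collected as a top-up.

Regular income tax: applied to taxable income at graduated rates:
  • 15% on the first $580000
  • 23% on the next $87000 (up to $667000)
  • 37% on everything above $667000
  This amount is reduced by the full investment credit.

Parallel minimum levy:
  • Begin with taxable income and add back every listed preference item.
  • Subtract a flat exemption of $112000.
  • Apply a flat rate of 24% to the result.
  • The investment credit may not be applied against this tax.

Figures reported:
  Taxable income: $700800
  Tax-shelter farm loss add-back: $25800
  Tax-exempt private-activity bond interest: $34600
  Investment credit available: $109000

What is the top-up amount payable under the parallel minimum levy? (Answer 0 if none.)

Parallel minimum levy:
  Adjusted income: $700800 + $25800 + $34600 = $761200
  Less exemption $112000 → base $649200
  $649200 × 24% = $155808

Regular income tax:
  $580000 × 15% = $87000
  $87000 × 23% = $20010
  $33800 × 37% = $12506
  → $119516
  Less investment credit $109000 → $10516

Excess of parallel minimum levy over regular income tax: $155808 − $10516 = $145292.

$145292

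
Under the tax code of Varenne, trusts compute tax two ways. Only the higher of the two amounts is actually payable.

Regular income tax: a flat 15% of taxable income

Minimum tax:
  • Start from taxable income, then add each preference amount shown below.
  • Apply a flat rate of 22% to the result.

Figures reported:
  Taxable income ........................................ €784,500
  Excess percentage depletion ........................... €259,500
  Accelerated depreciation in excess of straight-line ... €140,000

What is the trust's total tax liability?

Minimum tax:
  Adjusted income: €784,500 + €259,500 + €140,000 = €1,184,000
  €1,184,000 × 22% = €260,480

Regular income tax:
  €784,500 × 15% = €117,675

€260,480 > €117,675, so the minimum tax is the binding amount.

€260,480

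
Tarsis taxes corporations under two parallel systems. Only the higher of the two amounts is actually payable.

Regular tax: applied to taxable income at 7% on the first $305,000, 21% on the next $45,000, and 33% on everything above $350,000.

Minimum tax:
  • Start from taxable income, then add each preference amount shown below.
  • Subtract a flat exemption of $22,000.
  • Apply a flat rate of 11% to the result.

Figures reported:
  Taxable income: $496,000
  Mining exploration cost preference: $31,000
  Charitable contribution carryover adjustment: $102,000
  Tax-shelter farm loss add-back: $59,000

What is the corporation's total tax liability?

Minimum tax:
  Adjusted income: $496,000 + $31,000 + $102,000 + $59,000 = $688,000
  Less exemption $22,000 → base $666,000
  $666,000 × 11% = $73,260

Regular tax:
  $305,000 × 7% = $21,350
  $45,000 × 21% = $9,450
  $146,000 × 33% = $48,180
  → $78,980

$78,980 > $73,260, so the regular tax governs.

$78,980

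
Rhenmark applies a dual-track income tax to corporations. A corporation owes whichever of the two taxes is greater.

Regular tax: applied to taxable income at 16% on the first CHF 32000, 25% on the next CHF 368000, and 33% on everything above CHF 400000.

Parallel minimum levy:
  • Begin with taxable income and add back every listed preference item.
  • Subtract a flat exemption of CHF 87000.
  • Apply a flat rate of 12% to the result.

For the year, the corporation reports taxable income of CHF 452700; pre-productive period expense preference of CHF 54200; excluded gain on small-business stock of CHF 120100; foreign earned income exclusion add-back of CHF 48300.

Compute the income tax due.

Regular tax:
  CHF 32000 × 16% = CHF 5120
  CHF 368000 × 25% = CHF 92000
  CHF 52700 × 33% = CHF 17391
  → CHF 114511

Parallel minimum levy:
  Adjusted income: CHF 452700 + CHF 54200 + CHF 120100 + CHF 48300 = CHF 675300
  Less exemption CHF 87000 → base CHF 588300
  CHF 588300 × 12% = CHF 70596

CHF 114511 > CHF 70596, so the regular tax governs.

CHF 114511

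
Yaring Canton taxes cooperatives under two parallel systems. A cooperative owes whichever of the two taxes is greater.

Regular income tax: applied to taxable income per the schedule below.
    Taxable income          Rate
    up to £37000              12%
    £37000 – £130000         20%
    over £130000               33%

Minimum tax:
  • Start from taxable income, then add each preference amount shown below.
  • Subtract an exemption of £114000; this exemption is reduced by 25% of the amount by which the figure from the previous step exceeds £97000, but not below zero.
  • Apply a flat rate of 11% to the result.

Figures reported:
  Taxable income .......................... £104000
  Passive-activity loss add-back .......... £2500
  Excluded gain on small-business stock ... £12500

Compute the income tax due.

Regular income tax:
  £37000 × 12% = £4440
  £67000 × 20% = £13400
  → £17840

Minimum tax:
  Adjusted income: £104000 + £2500 + £12500 = £119000
  Exemption: £114000 − 25% × (£119000 − £97000) = £114000 − £5500 = £108500
  Base: £119000 − £108500 = £10500
  £10500 × 11% = £1155

£17840 > £1155, so the regular income tax governs.

£17840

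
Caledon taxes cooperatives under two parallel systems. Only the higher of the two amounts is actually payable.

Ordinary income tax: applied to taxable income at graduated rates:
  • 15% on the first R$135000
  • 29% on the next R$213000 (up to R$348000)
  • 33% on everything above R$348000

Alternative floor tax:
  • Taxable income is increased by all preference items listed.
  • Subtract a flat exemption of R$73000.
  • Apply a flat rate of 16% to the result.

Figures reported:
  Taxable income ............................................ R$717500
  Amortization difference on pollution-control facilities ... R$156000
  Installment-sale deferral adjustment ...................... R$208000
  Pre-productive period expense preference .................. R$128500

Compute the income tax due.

Alternative floor tax:
  Adjusted income: R$717500 + R$156000 + R$208000 + R$128500 = R$1210000
  Less exemption R$73000 → base R$1137000
  R$1137000 × 16% = R$181920

Ordinary income tax:
  R$135000 × 15% = R$20250
  R$213000 × 29% = R$61770
  R$369500 × 33% = R$121935
  → R$203955

R$203955 > R$181920, so the ordinary income tax governs.

R$203955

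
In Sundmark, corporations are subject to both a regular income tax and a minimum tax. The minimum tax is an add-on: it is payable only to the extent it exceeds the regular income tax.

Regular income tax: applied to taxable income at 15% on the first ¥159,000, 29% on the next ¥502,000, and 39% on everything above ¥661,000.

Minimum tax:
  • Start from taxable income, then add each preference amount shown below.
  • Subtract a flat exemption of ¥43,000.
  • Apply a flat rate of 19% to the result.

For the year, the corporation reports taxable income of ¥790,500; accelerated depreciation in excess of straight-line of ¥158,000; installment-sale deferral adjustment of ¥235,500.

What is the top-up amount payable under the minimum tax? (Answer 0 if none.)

Regular income tax:
  ¥159,000 × 15% = ¥23,850
  ¥502,000 × 29% = ¥145,580
  ¥129,500 × 39% = ¥50,505
  → ¥219,935

Minimum tax:
  Adjusted income: ¥790,500 + ¥158,000 + ¥235,500 = ¥1,184,000
  Less exemption ¥43,000 → base ¥1,141,000
  ¥1,141,000 × 19% = ¥216,790

¥216,790 ≤ ¥219,935, so no add-on is due.

¥0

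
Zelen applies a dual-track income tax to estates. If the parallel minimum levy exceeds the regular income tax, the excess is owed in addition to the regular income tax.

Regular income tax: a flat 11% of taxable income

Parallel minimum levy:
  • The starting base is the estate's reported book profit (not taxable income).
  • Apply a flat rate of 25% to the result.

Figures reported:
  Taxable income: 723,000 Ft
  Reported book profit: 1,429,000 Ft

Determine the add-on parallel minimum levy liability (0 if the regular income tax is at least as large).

Regular income tax:
  723,000 Ft × 11% = 79,530 Ft

Parallel minimum levy:
  Base (reported book profit): 1,429,000 Ft
  1,429,000 Ft × 25% = 357,250 Ft

Excess of parallel minimum levy over regular income tax: 357,250 Ft − 79,530 Ft = 277,720 Ft.

277,720 Ft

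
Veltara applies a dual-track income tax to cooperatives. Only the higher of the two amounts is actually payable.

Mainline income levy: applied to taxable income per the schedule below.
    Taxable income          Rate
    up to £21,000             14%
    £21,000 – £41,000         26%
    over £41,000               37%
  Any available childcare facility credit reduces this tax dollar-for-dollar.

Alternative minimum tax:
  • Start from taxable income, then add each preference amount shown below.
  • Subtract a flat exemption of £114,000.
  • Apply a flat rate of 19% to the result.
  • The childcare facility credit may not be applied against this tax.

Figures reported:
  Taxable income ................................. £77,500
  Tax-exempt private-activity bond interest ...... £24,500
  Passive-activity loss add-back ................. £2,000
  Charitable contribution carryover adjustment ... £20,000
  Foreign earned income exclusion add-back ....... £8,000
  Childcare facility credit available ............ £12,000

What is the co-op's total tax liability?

Mainline income levy:
  £21,000 × 14% = £2,940
  £20,000 × 26% = £5,200
  £36,500 × 37% = £13,505
  → £21,645
  Less childcare facility credit £12,000 → £9,645

Alternative minimum tax:
  Adjusted income: £77,500 + £24,500 + £2,000 + £20,000 + £8,000 = £132,000
  Less exemption £114,000 → base £18,000
  £18,000 × 19% = £3,420

£9,645 > £3,420, so the mainline income levy governs.

£9,645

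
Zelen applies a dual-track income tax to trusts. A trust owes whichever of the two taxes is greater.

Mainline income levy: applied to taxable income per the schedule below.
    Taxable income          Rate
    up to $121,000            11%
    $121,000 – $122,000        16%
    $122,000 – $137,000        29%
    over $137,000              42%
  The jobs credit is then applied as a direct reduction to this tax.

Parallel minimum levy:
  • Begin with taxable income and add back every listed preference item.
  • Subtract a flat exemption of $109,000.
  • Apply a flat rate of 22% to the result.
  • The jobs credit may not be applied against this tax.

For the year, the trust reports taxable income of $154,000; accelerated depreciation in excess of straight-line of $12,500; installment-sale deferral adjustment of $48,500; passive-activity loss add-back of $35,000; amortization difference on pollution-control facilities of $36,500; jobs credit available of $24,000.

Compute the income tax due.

$39,050

Parallel minimum levy:
  Adjusted income: $154,000 + $12,500 + $48,500 + $35,000 + $36,500 = $286,500
  Less exemption $109,000 → base $177,500
  $177,500 × 22% = $39,050

Mainline income levy:
  $121,000 × 11% = $13,310
  $1,000 × 16% = $160
  $15,000 × 29% = $4,350
  $17,000 × 42% = $7,140
  → $24,960
  Less jobs credit $24,000 → $960

$39,050 > $960, so the parallel minimum levy is the binding amount.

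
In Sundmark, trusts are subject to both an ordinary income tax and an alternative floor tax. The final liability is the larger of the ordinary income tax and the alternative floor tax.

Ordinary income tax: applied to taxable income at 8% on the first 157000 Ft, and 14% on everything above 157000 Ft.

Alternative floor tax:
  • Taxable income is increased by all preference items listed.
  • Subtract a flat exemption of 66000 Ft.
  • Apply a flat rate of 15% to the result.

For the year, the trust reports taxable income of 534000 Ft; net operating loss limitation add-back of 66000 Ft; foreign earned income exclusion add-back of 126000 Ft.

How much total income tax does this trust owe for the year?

Ordinary income tax:
  157000 Ft × 8% = 12560 Ft
  377000 Ft × 14% = 52780 Ft
  → 65340 Ft

Alternative floor tax:
  Adjusted income: 534000 Ft + 66000 Ft + 126000 Ft = 726000 Ft
  Less exemption 66000 Ft → base 660000 Ft
  660000 Ft × 15% = 99000 Ft

99000 Ft > 65340 Ft, so the alternative floor tax is the binding amount.

99000 Ft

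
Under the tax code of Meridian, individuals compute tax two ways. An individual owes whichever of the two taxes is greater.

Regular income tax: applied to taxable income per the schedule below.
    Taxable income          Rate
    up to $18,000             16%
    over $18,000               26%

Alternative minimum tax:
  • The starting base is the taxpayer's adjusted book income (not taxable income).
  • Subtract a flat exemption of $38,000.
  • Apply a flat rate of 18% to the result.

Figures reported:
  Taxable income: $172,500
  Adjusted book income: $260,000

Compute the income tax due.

Regular income tax:
  $18,000 × 16% = $2,880
  $154,500 × 26% = $40,170
  → $43,050

Alternative minimum tax:
  Base (adjusted book income): $260,000
  Less exemption $38,000 → base $222,000
  $222,000 × 18% = $39,960

$43,050 > $39,960, so the regular income tax governs.

$43,050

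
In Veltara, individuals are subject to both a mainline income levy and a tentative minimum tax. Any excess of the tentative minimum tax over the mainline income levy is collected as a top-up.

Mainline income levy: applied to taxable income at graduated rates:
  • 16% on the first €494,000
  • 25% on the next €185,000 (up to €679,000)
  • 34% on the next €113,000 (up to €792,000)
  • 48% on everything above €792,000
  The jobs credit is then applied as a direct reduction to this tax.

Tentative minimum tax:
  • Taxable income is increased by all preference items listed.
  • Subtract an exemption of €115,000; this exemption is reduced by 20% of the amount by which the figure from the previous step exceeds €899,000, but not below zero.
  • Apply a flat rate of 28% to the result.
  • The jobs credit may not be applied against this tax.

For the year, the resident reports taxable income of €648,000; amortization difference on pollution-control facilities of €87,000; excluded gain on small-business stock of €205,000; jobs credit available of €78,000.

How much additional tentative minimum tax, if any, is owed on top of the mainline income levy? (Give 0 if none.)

€193,756

Mainline income levy:
  €494,000 × 16% = €79,040
  €154,000 × 25% = €38,500
  → €117,540
  Less jobs credit €78,000 → €39,540

Tentative minimum tax:
  Adjusted income: €648,000 + €87,000 + €205,000 = €940,000
  Exemption: €115,000 − 20% × (€940,000 − €899,000) = €115,000 − €8,200 = €106,800
  Base: €940,000 − €106,800 = €833,200
  €833,200 × 28% = €233,296

Excess of tentative minimum tax over mainline income levy: €233,296 − €39,540 = €193,756.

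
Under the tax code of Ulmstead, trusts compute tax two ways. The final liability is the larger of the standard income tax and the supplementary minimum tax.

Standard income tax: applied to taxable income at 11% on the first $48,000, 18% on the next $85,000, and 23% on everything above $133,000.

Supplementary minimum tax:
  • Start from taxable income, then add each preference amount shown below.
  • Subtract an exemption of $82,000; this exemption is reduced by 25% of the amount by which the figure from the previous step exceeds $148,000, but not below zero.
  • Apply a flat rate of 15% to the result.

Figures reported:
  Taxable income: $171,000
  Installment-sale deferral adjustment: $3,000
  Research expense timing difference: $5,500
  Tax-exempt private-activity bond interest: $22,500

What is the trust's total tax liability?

Standard income tax:
  $48,000 × 11% = $5,280
  $85,000 × 18% = $15,300
  $38,000 × 23% = $8,740
  → $29,320

Supplementary minimum tax:
  Adjusted income: $171,000 + $3,000 + $5,500 + $22,500 = $202,000
  Exemption: $82,000 − 25% × ($202,000 − $148,000) = $82,000 − $13,500 = $68,500
  Base: $202,000 − $68,500 = $133,500
  $133,500 × 15% = $20,025

$29,320 > $20,025, so the standard income tax governs.

$29,320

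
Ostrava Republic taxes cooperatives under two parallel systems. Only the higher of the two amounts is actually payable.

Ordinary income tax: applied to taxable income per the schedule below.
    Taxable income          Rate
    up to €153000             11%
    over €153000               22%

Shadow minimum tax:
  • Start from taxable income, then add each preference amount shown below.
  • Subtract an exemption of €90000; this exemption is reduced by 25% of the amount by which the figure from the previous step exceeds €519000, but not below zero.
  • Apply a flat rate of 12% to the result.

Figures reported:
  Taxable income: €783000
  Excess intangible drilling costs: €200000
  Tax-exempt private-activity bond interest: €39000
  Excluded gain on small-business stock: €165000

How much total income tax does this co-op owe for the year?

Shadow minimum tax:
  Adjusted income: €783000 + €200000 + €39000 + €165000 = €1187000
  Exemption: 25% × (€1187000 − €519000) = €167000 ≥ €90000, so the exemption is fully phased out
  Base: €1187000 − €0 = €1187000
  €1187000 × 12% = €142440

Ordinary income tax:
  €153000 × 11% = €16830
  €630000 × 22% = €138600
  → €155430

€155430 > €142440, so the ordinary income tax governs.

€155430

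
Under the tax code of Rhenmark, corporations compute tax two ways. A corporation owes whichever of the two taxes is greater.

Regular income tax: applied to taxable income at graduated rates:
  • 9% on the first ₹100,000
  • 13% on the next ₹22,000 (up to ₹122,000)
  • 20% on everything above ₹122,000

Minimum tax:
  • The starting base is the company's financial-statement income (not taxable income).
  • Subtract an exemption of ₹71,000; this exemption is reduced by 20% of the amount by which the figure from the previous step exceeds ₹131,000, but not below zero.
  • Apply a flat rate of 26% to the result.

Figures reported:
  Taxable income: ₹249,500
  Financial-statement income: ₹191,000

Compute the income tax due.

Regular income tax:
  ₹100,000 × 9% = ₹9,000
  ₹22,000 × 13% = ₹2,860
  ₹127,500 × 20% = ₹25,500
  → ₹37,360

Minimum tax:
  Base (financial-statement income): ₹191,000
  Exemption: ₹71,000 − 20% × (₹191,000 − ₹131,000) = ₹71,000 − ₹12,000 = ₹59,000
  Base: ₹191,000 − ₹59,000 = ₹132,000
  ₹132,000 × 26% = ₹34,320

₹37,360 > ₹34,320, so the regular income tax governs.

₹37,360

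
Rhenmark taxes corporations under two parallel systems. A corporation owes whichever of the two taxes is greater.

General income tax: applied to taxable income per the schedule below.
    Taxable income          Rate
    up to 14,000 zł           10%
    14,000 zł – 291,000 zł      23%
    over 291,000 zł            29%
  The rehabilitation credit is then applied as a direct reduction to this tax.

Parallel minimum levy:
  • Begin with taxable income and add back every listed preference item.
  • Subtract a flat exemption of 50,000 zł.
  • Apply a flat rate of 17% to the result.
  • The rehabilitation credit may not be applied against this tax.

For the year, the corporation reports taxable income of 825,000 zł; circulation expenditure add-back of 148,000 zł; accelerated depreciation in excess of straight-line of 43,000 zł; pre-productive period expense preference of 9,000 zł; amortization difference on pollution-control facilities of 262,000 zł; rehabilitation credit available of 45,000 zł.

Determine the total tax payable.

210,290 zł

Parallel minimum levy:
  Adjusted income: 825,000 zł + 148,000 zł + 43,000 zł + 9,000 zł + 262,000 zł = 1,287,000 zł
  Less exemption 50,000 zł → base 1,237,000 zł
  1,237,000 zł × 17% = 210,290 zł

General income tax:
  14,000 zł × 10% = 1,400 zł
  277,000 zł × 23% = 63,710 zł
  534,000 zł × 29% = 154,860 zł
  → 219,970 zł
  Less rehabilitation credit 45,000 zł → 174,970 zł

210,290 zł > 174,970 zł, so the parallel minimum levy is the binding amount.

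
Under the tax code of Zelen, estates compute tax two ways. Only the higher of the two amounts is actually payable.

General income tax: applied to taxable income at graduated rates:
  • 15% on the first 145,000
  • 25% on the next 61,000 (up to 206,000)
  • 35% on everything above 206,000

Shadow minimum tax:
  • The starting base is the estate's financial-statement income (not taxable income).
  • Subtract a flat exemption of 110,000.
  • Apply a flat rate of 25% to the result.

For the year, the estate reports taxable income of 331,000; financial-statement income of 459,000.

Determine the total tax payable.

Shadow minimum tax:
  Base (financial-statement income): 459,000
  Less exemption 110,000 → base 349,000
  349,000 × 25% = 87,250

General income tax:
  145,000 × 15% = 21,750
  61,000 × 25% = 15,250
  125,000 × 35% = 43,750
  → 80,750

87,250 > 80,750, so the shadow minimum tax is the binding amount.

87,250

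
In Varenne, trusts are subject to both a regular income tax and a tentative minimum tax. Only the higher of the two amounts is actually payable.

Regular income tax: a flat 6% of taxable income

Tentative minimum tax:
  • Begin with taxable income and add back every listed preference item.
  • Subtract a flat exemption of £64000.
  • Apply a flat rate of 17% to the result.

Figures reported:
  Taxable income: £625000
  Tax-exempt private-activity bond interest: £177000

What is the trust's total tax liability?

£125460

Regular income tax:
  £625000 × 6% = £37500

Tentative minimum tax:
  Adjusted income: £625000 + £177000 = £802000
  Less exemption £64000 → base £738000
  £738000 × 17% = £125460

£125460 > £37500, so the tentative minimum tax is the binding amount.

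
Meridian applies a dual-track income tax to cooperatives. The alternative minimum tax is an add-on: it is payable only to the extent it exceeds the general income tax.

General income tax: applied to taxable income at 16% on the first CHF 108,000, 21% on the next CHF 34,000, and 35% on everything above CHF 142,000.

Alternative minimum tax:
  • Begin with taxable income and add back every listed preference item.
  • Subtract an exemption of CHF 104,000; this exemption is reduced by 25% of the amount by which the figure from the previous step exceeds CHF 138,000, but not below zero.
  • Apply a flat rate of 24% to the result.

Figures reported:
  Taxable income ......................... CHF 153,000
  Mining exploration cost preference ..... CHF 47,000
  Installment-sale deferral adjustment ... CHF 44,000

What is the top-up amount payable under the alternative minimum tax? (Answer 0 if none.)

Alternative minimum tax:
  Adjusted income: CHF 153,000 + CHF 47,000 + CHF 44,000 = CHF 244,000
  Exemption: CHF 104,000 − 25% × (CHF 244,000 − CHF 138,000) = CHF 104,000 − CHF 26,500 = CHF 77,500
  Base: CHF 244,000 − CHF 77,500 = CHF 166,500
  CHF 166,500 × 24% = CHF 39,960

General income tax:
  CHF 108,000 × 16% = CHF 17,280
  CHF 34,000 × 21% = CHF 7,140
  CHF 11,000 × 35% = CHF 3,850
  → CHF 28,270

Excess of alternative minimum tax over general income tax: CHF 39,960 − CHF 28,270 = CHF 11,690.

CHF 11,690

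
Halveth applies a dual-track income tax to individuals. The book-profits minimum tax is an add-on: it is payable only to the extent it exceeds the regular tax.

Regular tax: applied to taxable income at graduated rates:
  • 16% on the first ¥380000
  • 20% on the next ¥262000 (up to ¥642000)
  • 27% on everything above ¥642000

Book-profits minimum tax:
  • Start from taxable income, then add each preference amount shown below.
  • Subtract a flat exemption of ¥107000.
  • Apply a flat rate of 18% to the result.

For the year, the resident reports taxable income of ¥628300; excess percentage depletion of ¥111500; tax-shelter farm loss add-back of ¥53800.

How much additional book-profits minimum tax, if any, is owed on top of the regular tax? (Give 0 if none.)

Book-profits minimum tax:
  Adjusted income: ¥628300 + ¥111500 + ¥53800 = ¥793600
  Less exemption ¥107000 → base ¥686600
  ¥686600 × 18% = ¥123588

Regular tax:
  ¥380000 × 16% = ¥60800
  ¥248300 × 20% = ¥49660
  → ¥110460

Excess of book-profits minimum tax over regular tax: ¥123588 − ¥110460 = ¥13128.

¥13128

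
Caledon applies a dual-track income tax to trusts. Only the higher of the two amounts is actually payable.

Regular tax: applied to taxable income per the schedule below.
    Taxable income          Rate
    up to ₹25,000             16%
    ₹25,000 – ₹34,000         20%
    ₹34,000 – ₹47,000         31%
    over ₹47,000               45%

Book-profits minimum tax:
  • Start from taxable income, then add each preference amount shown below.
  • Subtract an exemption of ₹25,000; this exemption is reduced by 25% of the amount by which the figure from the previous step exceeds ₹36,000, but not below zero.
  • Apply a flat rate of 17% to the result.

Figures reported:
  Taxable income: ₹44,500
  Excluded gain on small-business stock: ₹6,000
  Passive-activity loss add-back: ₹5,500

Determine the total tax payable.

₹9,055

Regular tax:
  ₹25,000 × 16% = ₹4,000
  ₹9,000 × 20% = ₹1,800
  ₹10,500 × 31% = ₹3,255
  → ₹9,055

Book-profits minimum tax:
  Adjusted income: ₹44,500 + ₹6,000 + ₹5,500 = ₹56,000
  Exemption: ₹25,000 − 25% × (₹56,000 − ₹36,000) = ₹25,000 − ₹5,000 = ₹20,000
  Base: ₹56,000 − ₹20,000 = ₹36,000
  ₹36,000 × 17% = ₹6,120

₹9,055 > ₹6,120, so the regular tax governs.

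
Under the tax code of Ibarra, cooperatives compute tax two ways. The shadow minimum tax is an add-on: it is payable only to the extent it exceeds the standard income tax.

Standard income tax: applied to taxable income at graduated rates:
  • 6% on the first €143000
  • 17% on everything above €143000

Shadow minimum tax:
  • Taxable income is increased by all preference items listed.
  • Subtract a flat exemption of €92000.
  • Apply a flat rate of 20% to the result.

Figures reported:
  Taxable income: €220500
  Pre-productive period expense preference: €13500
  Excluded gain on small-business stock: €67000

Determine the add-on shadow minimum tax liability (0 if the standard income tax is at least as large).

€20045

Shadow minimum tax:
  Adjusted income: €220500 + €13500 + €67000 = €301000
  Less exemption €92000 → base €209000
  €209000 × 20% = €41800

Standard income tax:
  €143000 × 6% = €8580
  €77500 × 17% = €13175
  → €21755

Excess of shadow minimum tax over standard income tax: €41800 − €21755 = €20045.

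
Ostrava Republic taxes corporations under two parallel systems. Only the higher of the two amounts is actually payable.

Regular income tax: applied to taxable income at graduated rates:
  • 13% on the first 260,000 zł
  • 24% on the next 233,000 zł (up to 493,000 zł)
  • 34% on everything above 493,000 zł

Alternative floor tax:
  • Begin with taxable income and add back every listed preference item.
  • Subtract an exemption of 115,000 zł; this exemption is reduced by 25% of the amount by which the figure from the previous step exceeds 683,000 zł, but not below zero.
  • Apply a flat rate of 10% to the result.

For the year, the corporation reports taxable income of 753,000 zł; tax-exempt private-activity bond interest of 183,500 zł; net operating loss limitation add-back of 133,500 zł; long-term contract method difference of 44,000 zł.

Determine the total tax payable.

Alternative floor tax:
  Adjusted income: 753,000 zł + 183,500 zł + 133,500 zł + 44,000 zł = 1,114,000 zł
  Exemption: 115,000 zł − 25% × (1,114,000 zł − 683,000 zł) = 115,000 zł − 107,750 zł = 7,250 zł
  Base: 1,114,000 zł − 7,250 zł = 1,106,750 zł
  1,106,750 zł × 10% = 110,675 zł

Regular income tax:
  260,000 zł × 13% = 33,800 zł
  233,000 zł × 24% = 55,920 zł
  260,000 zł × 34% = 88,400 zł
  → 178,120 zł

178,120 zł > 110,675 zł, so the regular income tax governs.

178,120 zł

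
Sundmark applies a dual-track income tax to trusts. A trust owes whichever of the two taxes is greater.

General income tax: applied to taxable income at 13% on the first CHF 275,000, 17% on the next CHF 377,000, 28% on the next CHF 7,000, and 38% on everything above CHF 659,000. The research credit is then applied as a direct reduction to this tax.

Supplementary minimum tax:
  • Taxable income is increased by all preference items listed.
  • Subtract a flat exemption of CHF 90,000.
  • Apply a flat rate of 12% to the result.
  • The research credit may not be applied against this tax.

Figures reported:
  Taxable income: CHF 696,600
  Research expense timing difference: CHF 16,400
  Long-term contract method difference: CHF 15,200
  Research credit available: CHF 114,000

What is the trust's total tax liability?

Supplementary minimum tax:
  Adjusted income: CHF 696,600 + CHF 16,400 + CHF 15,200 = CHF 728,200
  Less exemption CHF 90,000 → base CHF 638,200
  CHF 638,200 × 12% = CHF 76,584

General income tax:
  CHF 275,000 × 13% = CHF 35,750
  CHF 377,000 × 17% = CHF 64,090
  CHF 7,000 × 28% = CHF 1,960
  CHF 37,600 × 38% = CHF 14,288
  → CHF 116,088
  Less research credit CHF 114,000 → CHF 2,088

CHF 76,584 > CHF 2,088, so the supplementary minimum tax is the binding amount.

CHF 76,584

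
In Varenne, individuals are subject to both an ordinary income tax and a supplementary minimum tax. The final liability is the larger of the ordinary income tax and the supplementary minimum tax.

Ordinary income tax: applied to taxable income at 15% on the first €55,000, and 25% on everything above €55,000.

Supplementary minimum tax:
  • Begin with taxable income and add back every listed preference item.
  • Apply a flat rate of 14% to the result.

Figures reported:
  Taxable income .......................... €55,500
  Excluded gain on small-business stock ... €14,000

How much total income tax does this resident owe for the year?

Ordinary income tax:
  €55,000 × 15% = €8,250
  €500 × 25% = €125
  → €8,375

Supplementary minimum tax:
  Adjusted income: €55,500 + €14,000 = €69,500
  €69,500 × 14% = €9,730

€9,730 > €8,375, so the supplementary minimum tax is the binding amount.

€9,730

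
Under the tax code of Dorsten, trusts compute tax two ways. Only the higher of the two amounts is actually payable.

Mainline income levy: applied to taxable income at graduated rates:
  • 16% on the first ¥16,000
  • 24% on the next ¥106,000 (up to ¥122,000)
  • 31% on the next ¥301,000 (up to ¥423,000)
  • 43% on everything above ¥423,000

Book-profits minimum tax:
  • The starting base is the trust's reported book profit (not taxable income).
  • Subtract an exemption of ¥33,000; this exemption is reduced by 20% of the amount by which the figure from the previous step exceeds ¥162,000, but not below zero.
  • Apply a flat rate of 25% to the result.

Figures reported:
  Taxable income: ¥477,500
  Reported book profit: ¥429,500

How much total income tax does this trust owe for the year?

Mainline income levy:
  ¥16,000 × 16% = ¥2,560
  ¥106,000 × 24% = ¥25,440
  ¥301,000 × 31% = ¥93,310
  ¥54,500 × 43% = ¥23,435
  → ¥144,745

Book-profits minimum tax:
  Base (reported book profit): ¥429,500
  Exemption: 20% × (¥429,500 − ¥162,000) = ¥53,500 ≥ ¥33,000, so the exemption is fully phased out
  Base: ¥429,500 − ¥0 = ¥429,500
  ¥429,500 × 25% = ¥107,375

¥144,745 > ¥107,375, so the mainline income levy governs.

¥144,745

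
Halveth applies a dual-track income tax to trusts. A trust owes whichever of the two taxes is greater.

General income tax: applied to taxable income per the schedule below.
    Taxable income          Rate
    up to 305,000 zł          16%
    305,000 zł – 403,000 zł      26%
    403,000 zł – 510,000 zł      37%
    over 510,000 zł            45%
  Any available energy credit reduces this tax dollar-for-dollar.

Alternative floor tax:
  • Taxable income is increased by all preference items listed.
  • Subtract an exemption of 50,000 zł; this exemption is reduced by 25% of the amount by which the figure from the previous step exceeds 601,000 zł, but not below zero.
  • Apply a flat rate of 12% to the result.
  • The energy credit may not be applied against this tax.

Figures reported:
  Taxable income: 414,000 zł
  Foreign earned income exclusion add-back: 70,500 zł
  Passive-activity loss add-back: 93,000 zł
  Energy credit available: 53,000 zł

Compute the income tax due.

Alternative floor tax:
  Adjusted income: 414,000 zł + 70,500 zł + 93,000 zł = 577,500 zł
  Exemption: 577,500 zł ≤ 601,000 zł, so full 50,000 zł applies
  Base: 577,500 zł − 50,000 zł = 527,500 zł
  527,500 zł × 12% = 63,300 zł

General income tax:
  305,000 zł × 16% = 48,800 zł
  98,000 zł × 26% = 25,480 zł
  11,000 zł × 37% = 4,070 zł
  → 78,350 zł
  Less energy credit 53,000 zł → 25,350 zł

63,300 zł > 25,350 zł, so the alternative floor tax is the binding amount.

63,300 zł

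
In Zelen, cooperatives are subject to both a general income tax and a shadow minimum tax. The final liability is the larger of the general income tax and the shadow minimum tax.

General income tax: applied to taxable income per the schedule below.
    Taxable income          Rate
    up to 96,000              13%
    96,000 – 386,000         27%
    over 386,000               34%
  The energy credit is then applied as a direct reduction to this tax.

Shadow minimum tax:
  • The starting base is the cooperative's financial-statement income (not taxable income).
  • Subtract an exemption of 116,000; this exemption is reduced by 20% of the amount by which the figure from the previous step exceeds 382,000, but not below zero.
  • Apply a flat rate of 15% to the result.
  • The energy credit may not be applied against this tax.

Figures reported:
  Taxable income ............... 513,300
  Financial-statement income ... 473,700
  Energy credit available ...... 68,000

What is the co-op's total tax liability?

66,062

Shadow minimum tax:
  Base (financial-statement income): 473,700
  Exemption: 116,000 − 20% × (473,700 − 382,000) = 116,000 − 18,340 = 97,660
  Base: 473,700 − 97,660 = 376,040
  376,040 × 15% = 56,406

General income tax:
  96,000 × 13% = 12,480
  290,000 × 27% = 78,300
  127,300 × 34% = 43,282
  → 134,062
  Less energy credit 68,000 → 66,062

66,062 > 56,406, so the general income tax governs.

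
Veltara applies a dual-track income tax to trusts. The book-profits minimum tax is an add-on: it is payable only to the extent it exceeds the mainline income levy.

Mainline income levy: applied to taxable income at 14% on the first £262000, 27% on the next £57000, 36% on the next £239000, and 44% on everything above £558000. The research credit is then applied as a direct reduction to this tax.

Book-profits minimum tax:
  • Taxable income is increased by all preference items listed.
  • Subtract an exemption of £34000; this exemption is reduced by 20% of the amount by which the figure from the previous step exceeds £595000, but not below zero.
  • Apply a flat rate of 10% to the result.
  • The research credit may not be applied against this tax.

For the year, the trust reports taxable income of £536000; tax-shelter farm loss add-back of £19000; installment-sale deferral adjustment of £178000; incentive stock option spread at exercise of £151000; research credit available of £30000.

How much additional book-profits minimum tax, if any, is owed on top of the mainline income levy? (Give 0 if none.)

Book-profits minimum tax:
  Adjusted income: £536000 + £19000 + £178000 + £151000 = £884000
  Exemption: 20% × (£884000 − £595000) = £57800 ≥ £34000, so the exemption is fully phased out
  Base: £884000 − £0 = £884000
  £884000 × 10% = £88400

Mainline income levy:
  £262000 × 14% = £36680
  £57000 × 27% = £15390
  £217000 × 36% = £78120
  → £130190
  Less research credit £30000 → £100190

£88400 ≤ £100190, so no add-on is due.

£0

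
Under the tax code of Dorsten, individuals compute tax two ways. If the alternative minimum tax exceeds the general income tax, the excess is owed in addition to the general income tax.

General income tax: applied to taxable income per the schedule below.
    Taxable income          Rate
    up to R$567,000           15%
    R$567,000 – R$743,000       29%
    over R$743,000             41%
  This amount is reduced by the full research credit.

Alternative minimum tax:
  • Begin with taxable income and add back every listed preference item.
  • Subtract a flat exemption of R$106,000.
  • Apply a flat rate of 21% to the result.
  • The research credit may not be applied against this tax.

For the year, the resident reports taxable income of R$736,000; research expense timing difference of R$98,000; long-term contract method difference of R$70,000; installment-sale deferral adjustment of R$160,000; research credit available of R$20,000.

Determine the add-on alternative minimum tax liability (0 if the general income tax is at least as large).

R$87,120

Alternative minimum tax:
  Adjusted income: R$736,000 + R$98,000 + R$70,000 + R$160,000 = R$1,064,000
  Less exemption R$106,000 → base R$958,000
  R$958,000 × 21% = R$201,180

General income tax:
  R$567,000 × 15% = R$85,050
  R$169,000 × 29% = R$49,010
  → R$134,060
  Less research credit R$20,000 → R$114,060

Excess of alternative minimum tax over general income tax: R$201,180 − R$114,060 = R$87,120.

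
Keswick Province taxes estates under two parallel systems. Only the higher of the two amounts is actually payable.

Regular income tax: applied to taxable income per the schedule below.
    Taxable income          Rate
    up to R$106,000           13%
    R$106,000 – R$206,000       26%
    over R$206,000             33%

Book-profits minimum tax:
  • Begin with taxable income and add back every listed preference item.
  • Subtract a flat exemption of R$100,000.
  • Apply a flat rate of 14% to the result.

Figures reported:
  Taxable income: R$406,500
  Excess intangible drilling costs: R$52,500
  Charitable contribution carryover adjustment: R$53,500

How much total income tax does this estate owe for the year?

Book-profits minimum tax:
  Adjusted income: R$406,500 + R$52,500 + R$53,500 = R$512,500
  Less exemption R$100,000 → base R$412,500
  R$412,500 × 14% = R$57,750

Regular income tax:
  R$106,000 × 13% = R$13,780
  R$100,000 × 26% = R$26,000
  R$200,500 × 33% = R$66,165
  → R$105,945

R$105,945 > R$57,750, so the regular income tax governs.

R$105,945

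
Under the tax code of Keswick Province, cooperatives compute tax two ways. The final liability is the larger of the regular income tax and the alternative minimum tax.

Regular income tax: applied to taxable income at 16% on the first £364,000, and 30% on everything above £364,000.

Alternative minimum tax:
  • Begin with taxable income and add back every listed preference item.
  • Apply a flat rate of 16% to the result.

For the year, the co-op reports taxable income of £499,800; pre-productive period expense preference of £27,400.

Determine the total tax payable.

Alternative minimum tax:
  Adjusted income: £499,800 + £27,400 = £527,200
  £527,200 × 16% = £84,352

Regular income tax:
  £364,000 × 16% = £58,240
  £135,800 × 30% = £40,740
  → £98,980

£98,980 > £84,352, so the regular income tax governs.

£98,980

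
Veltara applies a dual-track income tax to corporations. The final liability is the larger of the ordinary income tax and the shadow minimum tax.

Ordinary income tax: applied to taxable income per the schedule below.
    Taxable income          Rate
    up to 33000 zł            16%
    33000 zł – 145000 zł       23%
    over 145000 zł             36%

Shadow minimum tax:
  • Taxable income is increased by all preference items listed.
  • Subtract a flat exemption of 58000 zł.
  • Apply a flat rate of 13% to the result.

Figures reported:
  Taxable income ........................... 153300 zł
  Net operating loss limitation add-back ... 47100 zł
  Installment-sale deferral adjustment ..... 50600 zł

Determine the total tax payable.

34028 zł

Ordinary income tax:
  33000 zł × 16% = 5280 zł
  112000 zł × 23% = 25760 zł
  8300 zł × 36% = 2988 zł
  → 34028 zł

Shadow minimum tax:
  Adjusted income: 153300 zł + 47100 zł + 50600 zł = 251000 zł
  Less exemption 58000 zł → base 193000 zł
  193000 zł × 13% = 25090 zł

34028 zł > 25090 zł, so the ordinary income tax governs.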